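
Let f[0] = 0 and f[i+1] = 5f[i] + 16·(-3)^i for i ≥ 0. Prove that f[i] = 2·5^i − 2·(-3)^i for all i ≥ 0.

Base case: f[0] = 0, and 2·5^0 − 2·(-3)^0 = 2 − 2 = 0.
Assume f[m] = 2·5^m − 2·(-3)^m for some m ≥ 0.
Then f[m+1] = 5f[m] + 16·(-3)^m = 5·(2·5^m − 2·(-3)^m) + 16·(-3)^m = 2·5^{m+1} − 10·(-3)^m + 16·(-3)^m = 2·5^{m+1} + 6·(-3)^m = 2·5^{m+1} − 2·(-3)^{m+1}.
By induction, f[i] = 2·5^i − 2·(-3)^i for all i ≥ 0.

f[i] = 2·5^i − 2·(-3)^i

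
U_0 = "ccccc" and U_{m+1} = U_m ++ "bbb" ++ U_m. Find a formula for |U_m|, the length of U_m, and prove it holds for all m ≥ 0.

Claim: |U_m| = 2^{m+3} − 3.

Base case: |U_0| = 5, and 2^{0+3} − 3 = 5.
Assume |U_r| = 2^{r+3} − 3.
Then |U_{r+1}| = |U_r| + 3 + |U_r| = 2|U_r| + 3 = 2(2^{r+3} − 3) + 3 = 2^{r+1+3} − 6 + 3 = 2^{r+1+3} − 3.
Hence |U_m| = 2^{m+3} − 3 for every m ≥ 0, by induction.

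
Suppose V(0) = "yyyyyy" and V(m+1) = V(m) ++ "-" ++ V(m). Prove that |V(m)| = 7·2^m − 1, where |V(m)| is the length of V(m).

Base case: |V(0)| = 6, and 7·2^0 − 1 = 6.
Assume |V(j)| = 7·2^j − 1.
Then |V(j+1)| = |V(j)| + 1 + |V(j)| = 2|V(j)| + 1 = 2(7·2^j − 1) + 1 = 7·2^{j+1} − 2 + 1 = 7·2^{j+1} − 1.
This completes the inductive step, so |V(m)| = 7·2^m − 1 for all m ≥ 0.

|V(m)| = 7·2^m − 1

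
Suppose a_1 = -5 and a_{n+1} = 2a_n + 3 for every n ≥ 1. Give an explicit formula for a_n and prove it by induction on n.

Claim: a_n = -2^n − 3.

Base case: a_1 = -5, and -2^1 − 3 = -2 − 3 = -5.
Assume a_k = -2^k − 3 for some k ≥ 1.
Then a_{k+1} = 2a_k + 3 = 2·(-2^k − 3) + 3 = -2^{k+1} − 6 + 3 = -2^{k+1} − 3.
This completes the inductive step, so a_n = -2^n − 3 for all n ≥ 1.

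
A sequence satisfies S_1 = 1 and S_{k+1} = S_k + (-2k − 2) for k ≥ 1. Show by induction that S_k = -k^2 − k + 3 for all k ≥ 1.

Base case: S_1 = 1, and -1^2 − 1 + 3 = 1.
Assume S_r = -r^2 − r + 3.
Then S_{r+1} = S_r + (-2r − 2) = (-r^2 − r + 3) + (-2r − 2) = -r^2 − 3r + 1,
and -(r+1)^2 − (r+1) + 3 = -r^2 − 3r + 1.
By induction, S_k = -k^2 − k + 3 for all k ≥ 1.

S_k = -k^2 − k + 3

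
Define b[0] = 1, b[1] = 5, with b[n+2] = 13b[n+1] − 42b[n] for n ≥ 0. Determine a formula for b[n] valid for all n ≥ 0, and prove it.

Claim: b[n] = -7^n + 2·6^n.

Base cases: b[0] = 1 and -7^0 + 2·6^0 = 1; b[1] = 5 and -7^1 + 2·6^1 = 5.
Assume b[i] = -7^i + 2·6^i for all 0 ≤ i ≤ j, where j ≥ 1.
Then b[j+1] = 13b[j] − 42b[j−1] = 13·(-7^j + 2·6^j) − 42·(-7^{j−1} + 2·6^{j−1}) = -(13·7 − 42)7^{j−1} + 2·(13·6 − 42)6^{j−1} = -49·7^{j−1} + 72·6^{j−1} = -7^{j+1} + 2·6^{j+1}.
So the formula holds for j+1, and by strong induction b[n] = -7^n + 2·6^n for all n ≥ 0.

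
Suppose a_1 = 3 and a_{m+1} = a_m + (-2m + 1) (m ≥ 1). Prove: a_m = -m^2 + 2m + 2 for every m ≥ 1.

Base case: a_1 = 3, and -1^2 + 2·1 + 2 = 3.
Assume a_r = -r^2 + 2r + 2.
Then a_{r+1} = a_r + (-2r + 1) = (-r^2 + 2r + 2) + (-2r + 1) = -r^2 + 3,
and -(r+1)^2 + 2·(r+1) + 2 = -r^2 + 3.
By induction, a_m = -m^2 + 2m + 2 for all m ≥ 1.

a_m = -m^2 + 2m + 2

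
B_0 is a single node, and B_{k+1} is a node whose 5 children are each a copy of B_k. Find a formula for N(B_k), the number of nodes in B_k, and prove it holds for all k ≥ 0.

Claim: N(B_k) = (5^{k+1} − 1)/4.

Base case: N(B_0) = 1, and (5^{0+1} − 1)/4 = 1.
Assume N(B_m) = (5^{m+1} − 1)/4.
Then N(B_{m+1}) = 1 + 5N(B_m) = 1 + 5·(5^{m+1} − 1)/4 = 1 + (5^{m+2} − 5)/4 = (4 + 5^{m+2} − 5)/4 = (5^{m+2} − 1)/4.
So the formula holds for m+1, and by induction N(B_k) = (5^{k+1} − 1)/4 for all k ≥ 0.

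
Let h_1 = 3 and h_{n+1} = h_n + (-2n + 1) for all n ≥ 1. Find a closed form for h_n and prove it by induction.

Claim: h_n = -n^2 + 2n + 2.

Base case: h_1 = 3, and -1^2 + 2·1 + 2 = 3.
Assume h_r = -r^2 + 2r + 2.
Then h_{r+1} = h_r + (-2r + 1) = (-r^2 + 2r + 2) + (-2r + 1) = -r^2 + 3,
and -(r+1)^2 + 2·(r+1) + 2 = -r^2 + 3.
By induction, h_n = -n^2 + 2n + 2 for all n ≥ 1.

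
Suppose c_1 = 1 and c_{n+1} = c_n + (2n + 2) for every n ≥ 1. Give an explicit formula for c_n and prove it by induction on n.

Claim: c_n = n^2 + n − 1.

Base case: c_1 = 1, and 1^2 + 1 − 1 = 1.
Assume c_j = j^2 + j − 1.
Then c_{j+1} = c_j + (2j + 2) = (j^2 + j − 1) + (2j + 2) = j^2 + 3j + 1,
and (j+1)^2 + (j+1) − 1 = j^2 + 3j + 1.
This completes the inductive step, so c_n = n^2 + n − 1 for all n ≥ 1.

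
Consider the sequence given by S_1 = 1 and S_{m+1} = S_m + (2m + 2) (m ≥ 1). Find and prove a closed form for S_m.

Claim: S_m = m^2 + m − 1.

Base case: S_1 = 1, and 1^2 + 1 − 1 = 1.
Assume S_k = k^2 + k − 1.
Then S_{k+1} = S_k + (2k + 2) = (k^2 + k − 1) + (2k + 2) = k^2 + 3k + 1,
and (k+1)^2 + (k+1) − 1 = k^2 + 3k + 1.
Hence S_m = m^2 + m − 1 for every m ≥ 1, by induction.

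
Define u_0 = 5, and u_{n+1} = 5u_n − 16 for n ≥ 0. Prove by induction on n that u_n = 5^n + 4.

Base case: u_0 = 5, and 5^0 + 4 = 1 + 4 = 5.
Assume u_r = 5^r + 4 for some r ≥ 0.
Then u_{r+1} = 5u_r − 16 = 5·(5^r + 4) − 16 = 5^{r+1} + 20 − 16 = 5^{r+1} + 4.
Hence u_n = 5^n + 4 for every n ≥ 0, by induction.

u_n = 5^n + 4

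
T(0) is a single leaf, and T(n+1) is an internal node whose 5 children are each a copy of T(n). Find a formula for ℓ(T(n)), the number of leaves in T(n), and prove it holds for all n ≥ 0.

Claim: ℓ(T(n)) = 5^n.

Base case: ℓ(T(0)) = 1, and 5^0 = 1.
Assume ℓ(T(r)) = 5^r.
Then ℓ(T(r+1)) = 5·ℓ(T(r)) = 5·5^r = 5^{r+1}.
This completes the inductive step, so ℓ(T(n)) = 5^n for all n ≥ 0.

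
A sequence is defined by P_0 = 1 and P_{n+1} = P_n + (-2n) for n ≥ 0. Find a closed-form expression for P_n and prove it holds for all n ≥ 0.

Claim: P_n = -n^2 + n + 1.

Base case: P_0 = 1, and -0^2 + 0 + 1 = 1.
Assume P_k = -k^2 + k + 1.
Then P_{k+1} = P_k + (-2k) = (-k^2 + k + 1) + (-2k) = -k^2 − k + 1,
and -(k+1)^2 + (k+1) + 1 = -k^2 − k + 1.
By induction, P_n = -n^2 + n + 1 for all n ≥ 0.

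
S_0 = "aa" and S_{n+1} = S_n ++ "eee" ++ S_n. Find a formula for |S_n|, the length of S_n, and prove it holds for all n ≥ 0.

Claim: |S_n| = 5·2^n − 3.

Base case: |S_0| = 2, and 5·2^0 − 3 = 2.
Assume |S_r| = 5·2^r − 3.
Then |S_{r+1}| = |S_r| + 3 + |S_r| = 2|S_r| + 3 = 2(5·2^r − 3) + 3 = 5·2^{r+1} − 6 + 3 = 5·2^{r+1} − 3.
Hence |S_n| = 5·2^n − 3 for every n ≥ 0, by induction.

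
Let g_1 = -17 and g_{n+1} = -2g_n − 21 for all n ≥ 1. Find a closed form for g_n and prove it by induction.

Claim: g_n = 5·(-2)^n − 7.

Base case: g_1 = -17, and 5·(-2)^1 − 7 = -10 − 7 = -17.
Assume g_r = 5·(-2)^r − 7 for some r ≥ 1.
Then g_{r+1} = -2g_r − 21 = -2·(5·(-2)^r − 7) − 21 = -10·(-2)^r + 14 − 21 = 5·(-2)^{r+1} − 7.
By induction, g_n = 5·(-2)^n − 7 for all n ≥ 1.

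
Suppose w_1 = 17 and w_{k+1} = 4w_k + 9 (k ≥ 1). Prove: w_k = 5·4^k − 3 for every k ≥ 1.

Base case: w_1 = 17, and 5·4^1 − 3 = 20 − 3 = 17.
Assume w_j = 5·4^j − 3 for some j ≥ 1.
Then w_{j+1} = 4w_j + 9 = 4·(5·4^j − 3) + 9 = 20·4^j − 12 + 9 = 5·4^{j+1} − 3.
By induction, w_k = 5·4^k − 3 for all k ≥ 1.

w_k = 5·4^k − 3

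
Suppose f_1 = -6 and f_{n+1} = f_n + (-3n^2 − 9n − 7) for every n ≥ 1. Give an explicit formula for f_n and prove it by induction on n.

Claim: f_n = -n^3 − 3n^2 − 3n + 1.

Base case: f_1 = -6, and -1^3 − 3·1^2 − 3·1 + 1 = -6.
Assume f_r = -r^3 − 3r^2 − 3r + 1.
Then f_{r+1} = f_r + (-3r^2 − 9r − 7) = (-r^3 − 3r^2 − 3r + 1) + (-3r^2 − 9r − 7) = -r^3 − 6r^2 − 12r − 6,
and -(r+1)^3 − 3·(r+1)^2 − 3·(r+1) + 1 = -r^3 − 6r^2 − 12r − 6.
By induction, f_n = -n^3 − 3n^2 − 3n + 1 for all n ≥ 1.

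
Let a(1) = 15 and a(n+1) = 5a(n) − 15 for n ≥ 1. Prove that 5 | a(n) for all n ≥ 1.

Base case: a(1) = 15 = 5·3, so 5 | a(1).
Assume 5 | a(m), so a(m) = 5t for some integer t.
Then a(m+1) = 5a(m) − 15 = 5·(5t) − 15 = 5(5t − 3), so 5 | a(m+1).
So the property holds for m+1, and by induction 5 | a(n) for all n ≥ 1.

5 | a(n)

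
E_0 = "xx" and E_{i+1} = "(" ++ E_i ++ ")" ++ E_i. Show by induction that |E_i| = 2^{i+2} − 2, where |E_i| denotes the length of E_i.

Base case: |E_0| = 2, and 2^{0+2} − 2 = 2.
Assume |E_m| = 2^{m+2} − 2.
Then |E_{m+1}| = 1 + |E_m| + 1 + |E_m| = 2|E_m| + 2 = 2(2^{m+2} − 2) + 2 = 2^{m+3} − 4 + 2 = 2^{m+3} − 2.
Hence |E_i| = 2^{i+2} − 2 for every i ≥ 0, by induction.

|E_i| = 2^{i+2} − 2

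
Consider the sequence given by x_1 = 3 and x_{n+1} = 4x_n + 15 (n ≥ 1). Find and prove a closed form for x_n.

Claim: x_n = 2·4^n − 5.

Base case: x_1 = 3, and 2·4^1 − 5 = 8 − 5 = 3.
Assume x_j = 2·4^j − 5 for some j ≥ 1.
Then x_{j+1} = 4x_j + 15 = 4·(2·4^j − 5) + 15 = 8·4^j − 20 + 15 = 2·4^{j+1} − 5.
So the formula holds for j+1, and by induction x_n = 2·4^n − 5 for all n ≥ 1.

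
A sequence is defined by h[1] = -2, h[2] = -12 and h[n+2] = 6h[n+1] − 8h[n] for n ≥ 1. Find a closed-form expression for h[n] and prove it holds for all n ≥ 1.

Claim: h[n] = 2^n − 4^n.

Base cases: h[1] = -2 and 2^1 − 4^1 = -2; h[2] = -12 and 2^2 − 4^2 = -12.
Assume h[j] = 2^j − 4^j for all 1 ≤ j ≤ k, where k ≥ 2.
Then h[k+1] = 6h[k] − 8h[k−1] = 6·(2^k − 4^k) − 8·(2^{k−1} − 4^{k−1}) = (6·2 − 8)2^{k−1} − (6·4 − 8)4^{k−1} = 4·2^{k−1} − 16·4^{k−1} = 2^{k+1} − 4^{k+1}.
By strong induction, h[n] = 2^n − 4^n for all n ≥ 1.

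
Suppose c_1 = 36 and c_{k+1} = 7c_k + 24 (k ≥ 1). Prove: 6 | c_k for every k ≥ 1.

Base case: c_1 = 36 = 6·6, so 6 | c_1.
Assume 6 | c_m, so c_m = 6t for some integer t.
Then c_{m+1} = 7c_m + 24 = 7·(6t) + 24 = 6(7t + 4), so 6 | c_{m+1}.
Hence 6 | c_k for every k ≥ 1, by induction.

6 | c_k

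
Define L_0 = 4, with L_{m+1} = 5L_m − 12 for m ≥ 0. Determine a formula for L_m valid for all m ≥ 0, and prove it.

Claim: L_m = 5^m + 3.

Base case: L_0 = 4, and 5^0 + 3 = 1 + 3 = 4.
Assume L_k = 5^k + 3 for some k ≥ 0.
Then L_{k+1} = 5L_k − 12 = 5·(5^k + 3) − 12 = 5^{k+1} + 15 − 12 = 5^{k+1} + 3.
So the formula holds for k+1, and by induction L_m = 5^m + 3 for all m ≥ 0.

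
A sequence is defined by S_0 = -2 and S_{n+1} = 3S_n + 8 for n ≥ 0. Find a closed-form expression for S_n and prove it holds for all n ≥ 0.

Claim: S_n = 2·3^n − 4.

Base case: S_0 = -2, and 2·3^0 − 4 = 2 − 4 = -2.
Assume S_k = 2·3^k − 4 for some k ≥ 0.
Then S_{k+1} = 3S_k + 8 = 3·(2·3^k − 4) + 8 = 6·3^k − 12 + 8 = 2·3^{k+1} − 4.
This completes the inductive step, so S_n = 2·3^n − 4 for all n ≥ 0.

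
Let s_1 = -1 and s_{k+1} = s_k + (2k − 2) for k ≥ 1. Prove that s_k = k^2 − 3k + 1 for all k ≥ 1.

Base case: s_1 = -1, and 1^2 − 3·1 + 1 = -1.
Assume s_m = m^2 − 3m + 1.
Then s_{m+1} = s_m + (2m − 2) = (m^2 − 3m + 1) + (2m − 2) = m^2 − m − 1,
and (m+1)^2 − 3·(m+1) + 1 = m^2 − m − 1.
This completes the inductive step, so s_k = k^2 − 3k + 1 for all k ≥ 1.

s_k = k^2 − 3k + 1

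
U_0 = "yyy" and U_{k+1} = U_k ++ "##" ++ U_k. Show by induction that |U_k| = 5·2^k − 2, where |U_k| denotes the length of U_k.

Base case: |U_0| = 3, and 5·2^0 − 2 = 3.
Assume |U_r| = 5·2^r − 2.
Then |U_{r+1}| = |U_r| + 2 + |U_r| = 2|U_r| + 2 = 2(5·2^r − 2) + 2 = 5·2^{r+1} − 4 + 2 = 5·2^{r+1} − 2.
By induction, |U_k| = 5·2^k − 2 for all k ≥ 0.

|U_k| = 5·2^k − 2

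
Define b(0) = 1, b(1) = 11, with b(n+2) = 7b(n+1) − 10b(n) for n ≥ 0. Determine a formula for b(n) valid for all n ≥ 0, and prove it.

Claim: b(n) = 3·5^n − 2·2^n.

Base cases: b(0) = 1 and 3·5^0 − 2·2^0 = 1; b(1) = 11 and 3·5^1 − 2·2^1 = 11.
Assume b(j) = 3·5^j − 2·2^j for all 0 ≤ j ≤ m, where m ≥ 1.
Then b(m+1) = 7b(m) − 10b(m−1) = 7·(3·5^m − 2·2^m) − 10·(3·5^{m−1} − 2·2^{m−1}) = 3·(7·5 − 10)5^{m−1} − 2·(7·2 − 10)2^{m−1} = 75·5^{m−1} − 8·2^{m−1} = 3·5^{m+1} − 2·2^{m+1}.
By strong induction, b(n) = 3·5^n − 2·2^n for all n ≥ 0.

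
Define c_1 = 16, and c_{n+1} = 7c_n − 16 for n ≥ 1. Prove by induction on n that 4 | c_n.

Base case: c_1 = 16 = 4·4, so 4 | c_1.
Assume 4 | c_r, so c_r = 4t for some integer t.
Then c_{r+1} = 7c_r − 16 = 7·(4t) − 16 = 4(7t − 4), so 4 | c_{r+1}.
Hence 4 | c_n for every n ≥ 1, by induction.

4 | c_n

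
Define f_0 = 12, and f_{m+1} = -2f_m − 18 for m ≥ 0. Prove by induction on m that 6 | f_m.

Base case: f_0 = 12 = 6·2, so 6 | f_0.
Assume 6 | f_j, so f_j = 6t for some integer t.
Then f_{j+1} = -2f_j − 18 = -2·(6t) − 18 = 6(-2t − 3), so 6 | f_{j+1}.
By induction, 6 | f_m for all m ≥ 0.

6 | f_m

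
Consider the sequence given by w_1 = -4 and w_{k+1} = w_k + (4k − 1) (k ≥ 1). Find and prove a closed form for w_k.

Claim: w_k = 2k^2 − 3k − 3.

Base case: w_1 = -4, and 2·1^2 − 3·1 − 3 = -4.
Assume w_m = 2m^2 − 3m − 3.
Then w_{m+1} = w_m + (4m − 1) = (2m^2 − 3m − 3) + (4m − 1) = 2m^2 + m − 4,
and 2·(m+1)^2 − 3·(m+1) − 3 = 2m^2 + m − 4.
Hence w_k = 2k^2 − 3k − 3 for every k ≥ 1, by induction.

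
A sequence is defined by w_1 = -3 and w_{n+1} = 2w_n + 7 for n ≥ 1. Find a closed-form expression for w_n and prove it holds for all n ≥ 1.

Claim: w_n = 2^{n+1} − 7.

Base case: w_1 = -3, and 2^{1+1} − 7 = 4 − 7 = -3.
Assume w_j = 2^{j+1} − 7 for some j ≥ 1.
Then w_{j+1} = 2w_j + 7 = 2·(2^{j+1} − 7) + 7 = 2^{j+2} − 14 + 7 = 2^{j+2} − 7.
By induction, w_n = 2^{n+1} − 7 for all n ≥ 1.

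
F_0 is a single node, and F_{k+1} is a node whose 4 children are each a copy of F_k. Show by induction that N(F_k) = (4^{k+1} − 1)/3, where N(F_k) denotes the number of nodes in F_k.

Base case: N(F_0) = 1, and (4^{0+1} − 1)/3 = 1.
Assume N(F_m) = (4^{m+1} − 1)/3.
Then N(F_{m+1}) = 1 + 4N(F_m) = 1 + 4·(4^{m+1} − 1)/3 = 1 + (4^{m+2} − 4)/3 = (3 + 4^{m+2} − 4)/3 = (4^{m+2} − 1)/3.
This completes the inductive step, so N(F_k) = (4^{k+1} − 1)/3 for all k ≥ 0.

N(F_k) = (4^{k+1} − 1)/3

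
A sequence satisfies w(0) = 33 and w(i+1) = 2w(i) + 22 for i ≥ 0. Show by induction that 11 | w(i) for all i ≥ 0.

Base case: w(0) = 33 = 11·3, so 11 | w(0).
Assume 11 | w(m), so w(m) = 11t for some integer t.
Then w(m+1) = 2w(m) + 22 = 2·(11t) + 22 = 11(2t + 2), so 11 | w(m+1).
Hence 11 | w(i) for every i ≥ 0, by induction.

11 | w(i)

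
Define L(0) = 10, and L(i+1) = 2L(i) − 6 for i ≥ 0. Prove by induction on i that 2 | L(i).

Base case: L(0) = 10 = 2·5, so 2 | L(0).
Assume 2 | L(j), so L(j) = 2t for some integer t.
Then L(j+1) = 2L(j) − 6 = 2·(2t) − 6 = 2(2t − 3), so 2 | L(j+1).
So the property holds for j+1, and by induction 2 | L(i) for all i ≥ 0.

2 | L(i)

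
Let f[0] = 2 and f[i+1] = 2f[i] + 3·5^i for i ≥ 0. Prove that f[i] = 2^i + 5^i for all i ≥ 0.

Base case: f[0] = 2, and 2^0 + 5^0 = 1 + 1 = 2.
Assume f[k] = 2^k + 5^k for some k ≥ 0.
Then f[k+1] = 2f[k] + 3·5^k = 2·(2^k + 5^k) + 3·5^k = 2^{k+1} + 2·5^k + 3·5^k = 2^{k+1} + 5·5^k = 2^{k+1} + 5^{k+1}.
Hence f[i] = 2^i + 5^i for every i ≥ 0, by induction.

f[i] = 2^i + 5^i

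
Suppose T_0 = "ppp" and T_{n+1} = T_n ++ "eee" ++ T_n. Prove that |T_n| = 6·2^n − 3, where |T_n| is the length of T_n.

Base case: |T_0| = 3, and 6·2^0 − 3 = 3.
Assume |T_j| = 6·2^j − 3.
Then |T_{j+1}| = |T_j| + 3 + |T_j| = 2|T_j| + 3 = 2(6·2^j − 3) + 3 = 6·2^{j+1} − 6 + 3 = 6·2^{j+1} − 3.
This completes the inductive step, so |T_n| = 6·2^n − 3 for all n ≥ 0.

|T_n| = 6·2^n − 3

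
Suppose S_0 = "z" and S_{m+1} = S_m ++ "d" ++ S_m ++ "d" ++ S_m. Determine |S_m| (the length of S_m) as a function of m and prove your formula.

Claim: |S_m| = 2·3^m − 1.

Base case: |S_0| = 1, and 2·3^0 − 1 = 1.
Assume |S_k| = 2·3^k − 1.
Then |S_{k+1}| = 3|S_k| + 2 = 3(2·3^k − 1) + 2 = 2·3^{k+1} − 3 + 2 = 2·3^{k+1} − 1.
So the formula holds for k+1, and by induction |S_m| = 2·3^m − 1 for all m ≥ 0.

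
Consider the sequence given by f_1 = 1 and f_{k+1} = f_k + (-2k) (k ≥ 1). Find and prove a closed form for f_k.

Claim: f_k = -k^2 + k + 1.

Base case: f_1 = 1, and -1^2 + 1 + 1 = 1.
Assume f_r = -r^2 + r + 1.
Then f_{r+1} = f_r + (-2r) = (-r^2 + r + 1) + (-2r) = -r^2 − r + 1,
and -(r+1)^2 + (r+1) + 1 = -r^2 − r + 1.
Hence f_k = -k^2 + k + 1 for every k ≥ 1, by induction.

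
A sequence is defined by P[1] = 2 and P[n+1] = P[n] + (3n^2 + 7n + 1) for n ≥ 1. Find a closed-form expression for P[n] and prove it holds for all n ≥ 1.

Claim: P[n] = n^3 + 2n^2 − 2n + 1.

Base case: P[1] = 2, and 1^3 + 2·1^2 − 2·1 + 1 = 2.
Assume P[k] = k^3 + 2k^2 − 2k + 1.
Then P[k+1] = P[k] + (3k^2 + 7k + 1) = (k^3 + 2k^2 − 2k + 1) + (3k^2 + 7k + 1) = k^3 + 5k^2 + 5k + 2,
and (k+1)^3 + 2·(k+1)^2 − 2·(k+1) + 1 = k^3 + 5k^2 + 5k + 2.
By induction, P[n] = n^3 + 2n^2 − 2n + 1 for all n ≥ 1.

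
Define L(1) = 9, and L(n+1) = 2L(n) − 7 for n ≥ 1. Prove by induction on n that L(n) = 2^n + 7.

Base case: L(1) = 9, and 2^1 + 7 = 2 + 7 = 9.
Assume L(k) = 2^k + 7 for some k ≥ 1.
Then L(k+1) = 2L(k) − 7 = 2·(2^k + 7) − 7 = 2^{k+1} + 14 − 7 = 2^{k+1} + 7.
Hence L(n) = 2^n + 7 for every n ≥ 1, by induction.

L(n) = 2^n + 7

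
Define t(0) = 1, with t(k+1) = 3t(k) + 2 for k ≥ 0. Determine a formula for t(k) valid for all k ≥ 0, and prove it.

Claim: t(k) = 2·3^k − 1.

Base case: t(0) = 1, and 2·3^0 − 1 = 2 − 1 = 1.
Assume t(j) = 2·3^j − 1 for some j ≥ 0.
Then t(j+1) = 3t(j) + 2 = 3·(2·3^j − 1) + 2 = 6·3^j − 3 + 2 = 2·3^{j+1} − 1.
Hence t(k) = 2·3^k − 1 for every k ≥ 0, by induction.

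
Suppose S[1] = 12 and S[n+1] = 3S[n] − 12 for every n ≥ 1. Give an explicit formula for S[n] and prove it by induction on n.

Claim: S[n] = 2·3^n + 6.

Base case: S[1] = 12, and 2·3^1 + 6 = 6 + 6 = 12.
Assume S[r] = 2·3^r + 6 for some r ≥ 1.
Then S[r+1] = 3S[r] − 12 = 3·(2·3^r + 6) − 12 = 6·3^r + 18 − 12 = 2·3^{r+1} + 6.
So the formula holds for r+1, and by induction S[n] = 2·3^n + 6 for all n ≥ 1.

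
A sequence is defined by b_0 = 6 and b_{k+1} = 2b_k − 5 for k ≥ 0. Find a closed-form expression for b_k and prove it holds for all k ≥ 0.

Claim: b_k = 2^k + 5.

Base case: b_0 = 6, and 2^0 + 5 = 1 + 5 = 6.
Assume b_r = 2^r + 5 for some r ≥ 0.
Then b_{r+1} = 2b_r − 5 = 2·(2^r + 5) − 5 = 2^{r+1} + 10 − 5 = 2^{r+1} + 5.
This completes the inductive step, so b_k = 2^k + 5 for all k ≥ 0.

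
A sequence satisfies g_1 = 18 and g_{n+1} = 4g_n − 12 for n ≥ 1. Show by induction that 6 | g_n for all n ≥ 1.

Base case: g_1 = 18 = 6·3, so 6 | g_1.
Assume 6 | g_r, so g_r = 6t for some integer t.
Then g_{r+1} = 4g_r − 12 = 4·(6t) − 12 = 6(4t − 2), so 6 | g_{r+1}.
So the property holds for r+1, and by induction 6 | g_n for all n ≥ 1.

6 | g_n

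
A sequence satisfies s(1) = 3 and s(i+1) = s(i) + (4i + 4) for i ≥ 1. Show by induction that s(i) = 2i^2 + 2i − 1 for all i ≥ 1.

Base case: s(1) = 3, and 2·1^2 + 2·1 − 1 = 3.
Assume s(m) = 2m^2 + 2m − 1.
Then s(m+1) = s(m) + (4m + 4) = (2m^2 + 2m − 1) + (4m + 4) = 2m^2 + 6m + 3,
and 2·(m+1)^2 + 2·(m+1) − 1 = 2m^2 + 6m + 3.
Hence s(i) = 2i^2 + 2i − 1 for every i ≥ 1, by induction.

s(i) = 2i^2 + 2i − 1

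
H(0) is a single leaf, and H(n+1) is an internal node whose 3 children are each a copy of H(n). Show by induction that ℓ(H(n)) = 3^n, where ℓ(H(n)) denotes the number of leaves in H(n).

Base case: ℓ(H(0)) = 1, and 3^0 = 1.
Assume ℓ(H(j)) = 3^j.
Then ℓ(H(j+1)) = 3·ℓ(H(j)) = 3·3^j = 3^{j+1}.
Hence ℓ(H(n)) = 3^n for every n ≥ 0, by induction.

ℓ(H(n)) = 3^n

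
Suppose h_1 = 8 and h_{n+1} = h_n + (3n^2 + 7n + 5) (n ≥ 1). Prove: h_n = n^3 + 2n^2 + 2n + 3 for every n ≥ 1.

Base case: h_1 = 8, and 1^3 + 2·1^2 + 2·1 + 3 = 8.
Assume h_j = j^3 + 2j^2 + 2j + 3.
Then h_{j+1} = h_j + (3j^2 + 7j + 5) = (j^3 + 2j^2 + 2j + 3) + (3j^2 + 7j + 5) = j^3 + 5j^2 + 9j + 8,
and (j+1)^3 + 2·(j+1)^2 + 2·(j+1) + 3 = j^3 + 5j^2 + 9j + 8.
Hence h_n = n^3 + 2n^2 + 2n + 3 for every n ≥ 1, by induction.

h_n = n^3 + 2n^2 + 2n + 3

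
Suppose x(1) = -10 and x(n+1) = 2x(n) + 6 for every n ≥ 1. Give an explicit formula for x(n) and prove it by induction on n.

Claim: x(n) = -2^{n+1} − 6.

Base case: x(1) = -10, and -2^{1+1} − 6 = -4 − 6 = -10.
Assume x(m) = -2^{m+1} − 6 for some m ≥ 1.
Then x(m+1) = 2x(m) + 6 = 2·(-2^{m+1} − 6) + 6 = -2^{m+2} − 12 + 6 = -2^{m+2} − 6.
This completes the inductive step, so x(n) = -2^{n+1} − 6 for all n ≥ 1.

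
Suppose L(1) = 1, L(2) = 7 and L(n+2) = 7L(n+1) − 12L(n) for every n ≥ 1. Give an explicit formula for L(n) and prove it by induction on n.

Claim: L(n) = 4^n − 3^n.

Base cases: L(1) = 1 and 4^1 − 3^1 = 1; L(2) = 7 and 4^2 − 3^2 = 7.
Assume L(i) = 4^i − 3^i for all 1 ≤ i ≤ j, where j ≥ 2.
Then L(j+1) = 7L(j) − 12L(j−1) = 7·(4^j − 3^j) − 12·(4^{j−1} − 3^{j−1}) = (7·4 − 12)4^{j−1} − (7·3 − 12)3^{j−1} = 16·4^{j−1} − 9·3^{j−1} = 4^{j+1} − 3^{j+1}.
By strong induction, L(n) = 4^n − 3^n for all n ≥ 1.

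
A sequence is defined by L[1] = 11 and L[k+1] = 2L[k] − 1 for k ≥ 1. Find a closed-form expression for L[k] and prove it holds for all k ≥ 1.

Claim: L[k] = 5·2^k + 1.

Base case: L[1] = 11, and 5·2^1 + 1 = 10 + 1 = 11.
Assume L[m] = 5·2^m + 1 for some m ≥ 1.
Then L[m+1] = 2L[m] − 1 = 2·(5·2^m + 1) − 1 = 10·2^m + 2 − 1 = 5·2^{m+1} + 1.
Hence L[k] = 5·2^k + 1 for every k ≥ 1, by induction.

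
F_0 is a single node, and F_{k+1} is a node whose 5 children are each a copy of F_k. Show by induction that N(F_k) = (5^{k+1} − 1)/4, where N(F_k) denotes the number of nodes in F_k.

Base case: N(F_0) = 1, and (5^{0+1} − 1)/4 = 1.
Assume N(F_r) = (5^{r+1} − 1)/4.
Then N(F_{r+1}) = 1 + 5N(F_r) = 1 + 5·(5^{r+1} − 1)/4 = 1 + (5^{r+2} − 5)/4 = (4 + 5^{r+2} − 5)/4 = (5^{r+2} − 1)/4.
So the formula holds for r+1, and by induction N(F_k) = (5^{k+1} − 1)/4 for all k ≥ 0.

N(F_k) = (5^{k+1} − 1)/4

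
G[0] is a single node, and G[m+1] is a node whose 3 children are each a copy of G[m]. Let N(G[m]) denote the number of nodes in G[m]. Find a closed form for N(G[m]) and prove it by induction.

Claim: N(G[m]) = (3^{m+1} − 1)/2.

Base case: N(G[0]) = 1, and (3^{0+1} − 1)/2 = 1.
Assume N(G[j]) = (3^{j+1} − 1)/2.
Then N(G[j+1]) = 1 + 3N(G[j]) = 1 + 3·(3^{j+1} − 1)/2 = 1 + (3^{j+2} − 3)/2 = (2 + 3^{j+2} − 3)/2 = (3^{j+2} − 1)/2.
So the formula holds for j+1, and by induction N(G[m]) = (3^{m+1} − 1)/2 for all m ≥ 0.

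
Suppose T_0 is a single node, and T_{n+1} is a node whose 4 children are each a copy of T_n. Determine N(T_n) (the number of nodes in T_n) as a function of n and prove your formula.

Claim: N(T_n) = (4^{n+1} − 1)/3.

Base case: N(T_0) = 1, and (4^{0+1} − 1)/3 = 1.
Assume N(T_j) = (4^{j+1} − 1)/3.
Then N(T_{j+1}) = 1 + 4N(T_j) = 1 + 4·(4^{j+1} − 1)/3 = 1 + (4^{j+2} − 4)/3 = (3 + 4^{j+2} − 4)/3 = (4^{j+2} − 1)/3.
This completes the inductive step, so N(T_n) = (4^{n+1} − 1)/3 for all n ≥ 0.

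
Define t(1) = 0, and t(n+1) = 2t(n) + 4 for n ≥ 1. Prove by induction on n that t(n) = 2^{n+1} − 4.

Base case: t(1) = 0, and 2^{1+1} − 4 = 4 − 4 = 0.
Assume t(k) = 2^{k+1} − 4 for some k ≥ 1.
Then t(k+1) = 2t(k) + 4 = 2·(2^{k+1} − 4) + 4 = 2^{k+2} − 8 + 4 = 2^{k+2} − 4.
By induction, t(n) = 2^{n+1} − 4 for all n ≥ 1.

t(n) = 2^{n+1} − 4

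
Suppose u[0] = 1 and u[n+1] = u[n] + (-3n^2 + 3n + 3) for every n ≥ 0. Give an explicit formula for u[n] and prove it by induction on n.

Claim: u[n] = -n^3 + 3n^2 + n + 1.

Base case: u[0] = 1, and -0^3 + 3·0^2 + 0 + 1 = 1.
Assume u[r] = -r^3 + 3r^2 + r + 1.
Then u[r+1] = u[r] + (-3r^2 + 3r + 3) = (-r^3 + 3r^2 + r + 1) + (-3r^2 + 3r + 3) = -r^3 + 4r + 4,
and -(r+1)^3 + 3·(r+1)^2 + (r+1) + 1 = -r^3 + 4r + 4.
This completes the inductive step, so u[n] = -n^3 + 3n^2 + n + 1 for all n ≥ 0.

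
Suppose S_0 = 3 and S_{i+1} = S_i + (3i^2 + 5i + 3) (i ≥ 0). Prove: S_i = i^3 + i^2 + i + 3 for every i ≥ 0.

Base case: S_0 = 3, and 0^3 + 0^2 + 0 + 3 = 3.
Assume S_j = j^3 + j^2 + j + 3.
Then S_{j+1} = S_j + (3j^2 + 5j + 3) = (j^3 + j^2 + j + 3) + (3j^2 + 5j + 3) = j^3 + 4j^2 + 6j + 6,
and (j+1)^3 + (j+1)^2 + (j+1) + 3 = j^3 + 4j^2 + 6j + 6.
By induction, S_i = i^3 + i^2 + i + 3 for all i ≥ 0.

S_i = i^3 + i^2 + i + 3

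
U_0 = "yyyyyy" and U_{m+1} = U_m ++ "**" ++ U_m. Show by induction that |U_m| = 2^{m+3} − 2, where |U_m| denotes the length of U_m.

Base case: |U_0| = 6, and 2^{0+3} − 2 = 6.
Assume |U_r| = 2^{r+3} − 2.
Then |U_{r+1}| = |U_r| + 2 + |U_r| = 2|U_r| + 2 = 2(2^{r+3} − 2) + 2 = 2^{r+1+3} − 4 + 2 = 2^{r+1+3} − 2.
So the formula holds for r+1, and by induction |U_m| = 2^{m+3} − 2 for all m ≥ 0.

|U_m| = 2^{m+3} − 2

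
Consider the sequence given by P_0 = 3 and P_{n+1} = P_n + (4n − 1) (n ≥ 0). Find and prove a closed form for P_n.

Claim: P_n = 2n^2 − 3n + 3.

Base case: P_0 = 3, and 2·0^2 − 3·0 + 3 = 3.
Assume P_m = 2m^2 − 3m + 3.
Then P_{m+1} = P_m + (4m − 1) = (2m^2 − 3m + 3) + (4m − 1) = 2m^2 + m + 2,
and 2·(m+1)^2 − 3·(m+1) + 3 = 2m^2 + m + 2.
By induction, P_n = 2n^2 − 3n + 3 for all n ≥ 0.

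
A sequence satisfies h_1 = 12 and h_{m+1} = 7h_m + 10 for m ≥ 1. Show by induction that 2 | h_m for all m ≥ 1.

Base case: h_1 = 12 = 2·6, so 2 | h_1.
Assume 2 | h_k, so h_k = 2t for some integer t.
Then h_{k+1} = 7h_k + 10 = 7·(2t) + 10 = 2(7t + 5), so 2 | h_{k+1}.
Hence 2 | h_m for every m ≥ 1, by induction.

2 | h_m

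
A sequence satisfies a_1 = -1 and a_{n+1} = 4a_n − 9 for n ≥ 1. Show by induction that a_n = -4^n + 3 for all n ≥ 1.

Base case: a_1 = -1, and -4^1 + 3 = -4 + 3 = -1.
Assume a_k = -4^k + 3 for some k ≥ 1.
Then a_{k+1} = 4a_k − 9 = 4·(-4^k + 3) − 9 = -4^{k+1} + 12 − 9 = -4^{k+1} + 3.
This completes the inductive step, so a_n = -4^n + 3 for all n ≥ 1.

a_n = -4^n + 3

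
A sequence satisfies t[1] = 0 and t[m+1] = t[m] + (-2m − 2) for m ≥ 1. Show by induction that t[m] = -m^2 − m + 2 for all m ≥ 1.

Base case: t[1] = 0, and -1^2 − 1 + 2 = 0.
Assume t[r] = -r^2 − r + 2.
Then t[r+1] = t[r] + (-2r − 2) = (-r^2 − r + 2) + (-2r − 2) = -r^2 − 3r,
and -(r+1)^2 − (r+1) + 2 = -r^2 − 3r.
By induction, t[m] = -m^2 − m + 2 for all m ≥ 1.

t[m] = -m^2 − m + 2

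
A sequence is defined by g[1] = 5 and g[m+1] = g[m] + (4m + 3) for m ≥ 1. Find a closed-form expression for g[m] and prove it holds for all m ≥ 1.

Claim: g[m] = 2m^2 + m + 2.

Base case: g[1] = 5, and 2·1^2 + 1 + 2 = 5.
Assume g[j] = 2j^2 + j + 2.
Then g[j+1] = g[j] + (4j + 3) = (2j^2 + j + 2) + (4j + 3) = 2j^2 + 5j + 5,
and 2·(j+1)^2 + (j+1) + 2 = 2j^2 + 5j + 5.
This completes the inductive step, so g[m] = 2m^2 + m + 2 for all m ≥ 1.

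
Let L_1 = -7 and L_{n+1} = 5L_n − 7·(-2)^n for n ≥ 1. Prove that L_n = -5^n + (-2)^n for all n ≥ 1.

Base case: L_1 = -7, and -5^1 + (-2)^1 = -5 − 2 = -7.
Assume L_m = -5^m + (-2)^m for some m ≥ 1.
Then L_{m+1} = 5L_m − 7·(-2)^m = 5·(-5^m + (-2)^m) − 7·(-2)^m = -5^{m+1} + 5·(-2)^m − 7·(-2)^m = -5^{m+1} − 2·(-2)^m = -5^{m+1} + (-2)^{m+1}.
So the formula holds for m+1, and by induction L_n = -5^n + (-2)^n for all n ≥ 1.

L_n = -5^n + (-2)^n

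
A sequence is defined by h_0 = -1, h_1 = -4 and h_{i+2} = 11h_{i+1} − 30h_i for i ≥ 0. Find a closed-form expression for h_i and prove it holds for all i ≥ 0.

Claim: h_i = 6^i − 2·5^i.

Base cases: h_0 = -1 and 6^0 − 2·5^0 = -1; h_1 = -4 and 6^1 − 2·5^1 = -4.
Assume h_j = 6^j − 2·5^j for all 0 ≤ j ≤ m, where m ≥ 1.
Then h_{m+1} = 11h_m − 30h_{m−1} = 11·(6^m − 2·5^m) − 30·(6^{m−1} − 2·5^{m−1}) = (11·6 − 30)6^{m−1} − 2·(11·5 − 30)5^{m−1} = 36·6^{m−1} − 50·5^{m−1} = 6^{m+1} − 2·5^{m+1}.
So the formula holds for m+1, and by strong induction h_i = 6^i − 2·5^i for all i ≥ 0.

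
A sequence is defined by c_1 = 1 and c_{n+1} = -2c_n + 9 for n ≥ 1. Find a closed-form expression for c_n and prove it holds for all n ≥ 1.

Claim: c_n = (-2)^n + 3.

Base case: c_1 = 1, and (-2)^1 + 3 = -2 + 3 = 1.
Assume c_k = (-2)^k + 3 for some k ≥ 1.
Then c_{k+1} = -2c_k + 9 = -2·((-2)^k + 3) + 9 = -2·(-2)^k − 6 + 9 = (-2)^{k+1} + 3.
This completes the inductive step, so c_n = (-2)^n + 3 for all n ≥ 1.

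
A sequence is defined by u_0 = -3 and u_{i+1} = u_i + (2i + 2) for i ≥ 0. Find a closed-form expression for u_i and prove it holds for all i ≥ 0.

Claim: u_i = i^2 + i − 3.

Base case: u_0 = -3, and 0^2 + 0 − 3 = -3.
Assume u_r = r^2 + r − 3.
Then u_{r+1} = u_r + (2r + 2) = (r^2 + r − 3) + (2r + 2) = r^2 + 3r − 1,
and (r+1)^2 + (r+1) − 3 = r^2 + 3r − 1.
This completes the inductive step, so u_i = i^2 + i − 3 for all i ≥ 0.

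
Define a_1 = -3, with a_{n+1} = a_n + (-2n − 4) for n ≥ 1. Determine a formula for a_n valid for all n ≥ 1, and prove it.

Claim: a_n = -n^2 − 3n + 1.

Base case: a_1 = -3, and -1^2 − 3·1 + 1 = -3.
Assume a_m = -m^2 − 3m + 1.
Then a_{m+1} = a_m + (-2m − 4) = (-m^2 − 3m + 1) + (-2m − 4) = -m^2 − 5m − 3,
and -(m+1)^2 − 3·(m+1) + 1 = -m^2 − 5m − 3.
By induction, a_n = -n^2 − 3n + 1 for all n ≥ 1.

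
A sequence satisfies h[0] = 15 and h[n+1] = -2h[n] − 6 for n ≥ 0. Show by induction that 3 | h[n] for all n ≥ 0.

Base case: h[0] = 15 = 3·5, so 3 | h[0].
Assume 3 | h[k], so h[k] = 3t for some integer t.
Then h[k+1] = -2h[k] − 6 = -2·(3t) − 6 = 3(-2t − 2), so 3 | h[k+1].
By induction, 3 | h[n] for all n ≥ 0.

3 | h[n]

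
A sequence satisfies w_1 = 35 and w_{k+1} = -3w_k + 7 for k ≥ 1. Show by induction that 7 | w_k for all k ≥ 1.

Base case: w_1 = 35 = 7·5, so 7 | w_1.
Assume 7 | w_m, so w_m = 7t for some integer t.
Then w_{m+1} = -3w_m + 7 = -3·(7t) + 7 = 7(-3t + 1), so 7 | w_{m+1}.
Hence 7 | w_k for every k ≥ 1, by induction.

7 | w_k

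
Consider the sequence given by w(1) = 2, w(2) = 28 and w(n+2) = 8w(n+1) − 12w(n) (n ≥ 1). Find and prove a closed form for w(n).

Claim: w(n) = 6^n − 2·2^n.

Base cases: w(1) = 2 and 6^1 − 2·2^1 = 2; w(2) = 28 and 6^2 − 2·2^2 = 28.
Assume w(j) = 6^j − 2·2^j for all 1 ≤ j ≤ r, where r ≥ 2.
Then w(r+1) = 8w(r) − 12w(r−1) = 8·(6^r − 2·2^r) − 12·(6^{r−1} − 2·2^{r−1}) = (8·6 − 12)6^{r−1} − 2·(8·2 − 12)2^{r−1} = 36·6^{r−1} − 8·2^{r−1} = 6^{r+1} − 2·2^{r+1}.
By strong induction, w(n) = 6^n − 2·2^n for all n ≥ 1.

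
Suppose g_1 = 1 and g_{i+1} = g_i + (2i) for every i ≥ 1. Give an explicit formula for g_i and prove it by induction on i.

Claim: g_i = i^2 − i + 1.

Base case: g_1 = 1, and 1^2 − 1 + 1 = 1.
Assume g_k = k^2 − k + 1.
Then g_{k+1} = g_k + (2k) = (k^2 − k + 1) + (2k) = k^2 + k + 1,
and (k+1)^2 − (k+1) + 1 = k^2 + k + 1.
This completes the inductive step, so g_i = i^2 − i + 1 for all i ≥ 1.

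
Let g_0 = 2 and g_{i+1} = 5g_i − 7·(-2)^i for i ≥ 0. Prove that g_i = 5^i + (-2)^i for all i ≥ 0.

Base case: g_0 = 2, and 5^0 + (-2)^0 = 1 + 1 = 2.
Assume g_j = 5^j + (-2)^j for some j ≥ 0.
Then g_{j+1} = 5g_j − 7·(-2)^j = 5·(5^j + (-2)^j) − 7·(-2)^j = 5^{j+1} + 5·(-2)^j − 7·(-2)^j = 5^{j+1} − 2·(-2)^j = 5^{j+1} + (-2)^{j+1}.
This completes the inductive step, so g_i = 5^i + (-2)^i for all i ≥ 0.

g_i = 5^i + (-2)^i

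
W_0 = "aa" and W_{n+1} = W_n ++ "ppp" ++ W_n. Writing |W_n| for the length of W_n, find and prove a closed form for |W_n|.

Claim: |W_n| = 5·2^n − 3.

Base case: |W_0| = 2, and 5·2^0 − 3 = 2.
Assume |W_j| = 5·2^j − 3.
Then |W_{j+1}| = |W_j| + 3 + |W_j| = 2|W_j| + 3 = 2(5·2^j − 3) + 3 = 5·2^{j+1} − 6 + 3 = 5·2^{j+1} − 3.
Hence |W_n| = 5·2^n − 3 for every n ≥ 0, by induction.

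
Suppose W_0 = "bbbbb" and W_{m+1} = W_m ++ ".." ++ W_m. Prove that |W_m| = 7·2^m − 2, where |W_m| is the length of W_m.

Base case: |W_0| = 5, and 7·2^0 − 2 = 5.
Assume |W_k| = 7·2^k − 2.
Then |W_{k+1}| = |W_k| + 2 + |W_k| = 2|W_k| + 2 = 2(7·2^k − 2) + 2 = 7·2^{k+1} − 4 + 2 = 7·2^{k+1} − 2.
Hence |W_m| = 7·2^m − 2 for every m ≥ 0, by induction.

|W_m| = 7·2^m − 2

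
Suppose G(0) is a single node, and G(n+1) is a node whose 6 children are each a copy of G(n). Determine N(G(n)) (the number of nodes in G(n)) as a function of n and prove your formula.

Claim: N(G(n)) = (6^{n+1} − 1)/5.

Base case: N(G(0)) = 1, and (6^{0+1} − 1)/5 = 1.
Assume N(G(m)) = (6^{m+1} − 1)/5.
Then N(G(m+1)) = 1 + 6N(G(m)) = 1 + 6·(6^{m+1} − 1)/5 = 1 + (6^{m+2} − 6)/5 = (5 + 6^{m+2} − 6)/5 = (6^{m+2} − 1)/5.
So the formula holds for m+1, and by induction N(G(n)) = (6^{n+1} − 1)/5 for all n ≥ 0.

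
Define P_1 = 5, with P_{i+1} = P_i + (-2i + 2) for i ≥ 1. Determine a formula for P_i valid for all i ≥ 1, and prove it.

Claim: P_i = -i^2 + 3i + 3.

Base case: P_1 = 5, and -1^2 + 3·1 + 3 = 5.
Assume P_r = -r^2 + 3r + 3.
Then P_{r+1} = P_r + (-2r + 2) = (-r^2 + 3r + 3) + (-2r + 2) = -r^2 + r + 5,
and -(r+1)^2 + 3·(r+1) + 3 = -r^2 + r + 5.
This completes the inductive step, so P_i = -i^2 + 3i + 3 for all i ≥ 1.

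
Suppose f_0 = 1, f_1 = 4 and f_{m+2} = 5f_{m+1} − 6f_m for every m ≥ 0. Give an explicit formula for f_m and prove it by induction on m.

Claim: f_m = -2^m + 2·3^m.

Base cases: f_0 = 1 and -2^0 + 2·3^0 = 1; f_1 = 4 and -2^1 + 2·3^1 = 4.
Assume f_i = -2^i + 2·3^i for all 0 ≤ i ≤ j, where j ≥ 1.
Then f_{j+1} = 5f_j − 6f_{j−1} = 5·(-2^j + 2·3^j) − 6·(-2^{j−1} + 2·3^{j−1}) = -(5·2 − 6)2^{j−1} + 2·(5·3 − 6)3^{j−1} = -4·2^{j−1} + 18·3^{j−1} = -2^{j+1} + 2·3^{j+1}.
So the formula holds for j+1, and by strong induction f_m = -2^m + 2·3^m for all m ≥ 0.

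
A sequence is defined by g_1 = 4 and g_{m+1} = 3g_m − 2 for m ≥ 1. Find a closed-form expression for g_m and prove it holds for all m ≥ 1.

Claim: g_m = 3^m + 1.

Base case: g_1 = 4, and 3^1 + 1 = 3 + 1 = 4.
Assume g_j = 3^j + 1 for some j ≥ 1.
Then g_{j+1} = 3g_j − 2 = 3·(3^j + 1) − 2 = 3^{j+1} + 3 − 2 = 3^{j+1} + 1.
So the formula holds for j+1, and by induction g_m = 3^m + 1 for all m ≥ 1.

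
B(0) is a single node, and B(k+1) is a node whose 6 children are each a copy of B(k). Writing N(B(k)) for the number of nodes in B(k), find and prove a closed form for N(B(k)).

Claim: N(B(k)) = (6^{k+1} − 1)/5.

Base case: N(B(0)) = 1, and (6^{0+1} − 1)/5 = 1.
Assume N(B(m)) = (6^{m+1} − 1)/5.
Then N(B(m+1)) = 1 + 6N(B(m)) = 1 + 6·(6^{m+1} − 1)/5 = 1 + (6^{m+2} − 6)/5 = (5 + 6^{m+2} − 6)/5 = (6^{m+2} − 1)/5.
By induction, N(B(k)) = (6^{k+1} − 1)/5 for all k ≥ 0.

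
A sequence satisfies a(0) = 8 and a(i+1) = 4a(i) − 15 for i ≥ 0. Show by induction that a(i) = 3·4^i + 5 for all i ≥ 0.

Base case: a(0) = 8, and 3·4^0 + 5 = 3 + 5 = 8.
Assume a(m) = 3·4^m + 5 for some m ≥ 0.
Then a(m+1) = 4a(m) − 15 = 4·(3·4^m + 5) − 15 = 12·4^m + 20 − 15 = 3·4^{m+1} + 5.
By induction, a(i) = 3·4^i + 5 for all i ≥ 0.

a(i) = 3·4^i + 5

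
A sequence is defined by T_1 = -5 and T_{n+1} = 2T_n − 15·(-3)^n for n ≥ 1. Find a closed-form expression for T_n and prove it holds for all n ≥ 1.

Claim: T_n = 2·2^n + 3·(-3)^n.

Base case: T_1 = -5, and 2·2^1 + 3·(-3)^1 = 4 − 9 = -5.
Assume T_r = 2·2^r + 3·(-3)^r for some r ≥ 1.
Then T_{r+1} = 2T_r − 15·(-3)^r = 2·(2·2^r + 3·(-3)^r) − 15·(-3)^r = 2·2^{r+1} + 6·(-3)^r − 15·(-3)^r = 2·2^{r+1} − 9·(-3)^r = 2·2^{r+1} + 3·(-3)^{r+1}.
By induction, T_n = 2·2^n + 3·(-3)^n for all n ≥ 1.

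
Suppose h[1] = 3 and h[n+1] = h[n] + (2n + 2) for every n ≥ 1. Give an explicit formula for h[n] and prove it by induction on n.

Claim: h[n] = n^2 + n + 1.

Base case: h[1] = 3, and 1^2 + 1 + 1 = 3.
Assume h[m] = m^2 + m + 1.
Then h[m+1] = h[m] + (2m + 2) = (m^2 + m + 1) + (2m + 2) = m^2 + 3m + 3,
and (m+1)^2 + (m+1) + 1 = m^2 + 3m + 3.
This completes the inductive step, so h[n] = n^2 + n + 1 for all n ≥ 1.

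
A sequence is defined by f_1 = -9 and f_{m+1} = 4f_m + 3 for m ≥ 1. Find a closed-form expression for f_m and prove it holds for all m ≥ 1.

Claim: f_m = -2·4^m − 1.

Base case: f_1 = -9, and -2·4^1 − 1 = -8 − 1 = -9.
Assume f_j = -2·4^j − 1 for some j ≥ 1.
Then f_{j+1} = 4f_j + 3 = 4·(-2·4^j − 1) + 3 = -8·4^j − 4 + 3 = -2·4^{j+1} − 1.
This completes the inductive step, so f_m = -2·4^m − 1 for all m ≥ 1.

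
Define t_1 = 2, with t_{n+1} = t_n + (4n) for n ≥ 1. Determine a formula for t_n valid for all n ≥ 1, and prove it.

Claim: t_n = 2n^2 − 2n + 2.

Base case: t_1 = 2, and 2·1^2 − 2·1 + 2 = 2.
Assume t_j = 2j^2 − 2j + 2.
Then t_{j+1} = t_j + (4j) = (2j^2 − 2j + 2) + (4j) = 2j^2 + 2j + 2,
and 2·(j+1)^2 − 2·(j+1) + 2 = 2j^2 + 2j + 2.
This completes the inductive step, so t_n = 2n^2 − 2n + 2 for all n ≥ 1.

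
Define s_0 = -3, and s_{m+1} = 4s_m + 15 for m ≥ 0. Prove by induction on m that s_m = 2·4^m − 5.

Base case: s_0 = -3, and 2·4^0 − 5 = 2 − 5 = -3.
Assume s_j = 2·4^j − 5 for some j ≥ 0.
Then s_{j+1} = 4s_j + 15 = 4·(2·4^j − 5) + 15 = 8·4^j − 20 + 15 = 2·4^{j+1} − 5.
This completes the inductive step, so s_m = 2·4^m − 5 for all m ≥ 0.

s_m = 2·4^m − 5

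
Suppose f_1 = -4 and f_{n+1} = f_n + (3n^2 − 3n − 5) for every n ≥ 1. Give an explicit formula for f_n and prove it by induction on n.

Claim: f_n = n^3 − 3n^2 − 3n + 1.

Base case: f_1 = -4, and 1^3 − 3·1^2 − 3·1 + 1 = -4.
Assume f_k = k^3 − 3k^2 − 3k + 1.
Then f_{k+1} = f_k + (3k^2 − 3k − 5) = (k^3 − 3k^2 − 3k + 1) + (3k^2 − 3k − 5) = k^3 − 6k − 4,
and (k+1)^3 − 3·(k+1)^2 − 3·(k+1) + 1 = k^3 − 6k − 4.
By induction, f_n = n^3 − 3n^2 − 3n + 1 for all n ≥ 1.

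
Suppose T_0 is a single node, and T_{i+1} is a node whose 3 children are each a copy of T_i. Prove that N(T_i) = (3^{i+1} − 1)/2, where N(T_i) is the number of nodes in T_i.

Base case: N(T_0) = 1, and (3^{0+1} − 1)/2 = 1.
Assume N(T_m) = (3^{m+1} − 1)/2.
Then N(T_{m+1}) = 1 + 3N(T_m) = 1 + 3·(3^{m+1} − 1)/2 = 1 + (3^{m+2} − 3)/2 = (2 + 3^{m+2} − 3)/2 = (3^{m+2} − 1)/2.
This completes the inductive step, so N(T_i) = (3^{i+1} − 1)/2 for all i ≥ 0.

N(T_i) = (3^{i+1} − 1)/2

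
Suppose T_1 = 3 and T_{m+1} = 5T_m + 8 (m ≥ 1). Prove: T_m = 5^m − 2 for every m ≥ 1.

Base case: T_1 = 3, and 5^1 − 2 = 5 − 2 = 3.
Assume T_j = 5^j − 2 for some j ≥ 1.
Then T_{j+1} = 5T_j + 8 = 5·(5^j − 2) + 8 = 5^{j+1} − 10 + 8 = 5^{j+1} − 2.
By induction, T_m = 5^m − 2 for all m ≥ 1.

T_m = 5^m − 2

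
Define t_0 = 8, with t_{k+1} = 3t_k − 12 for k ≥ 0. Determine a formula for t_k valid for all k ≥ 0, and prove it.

Claim: t_k = 2·3^k + 6.

Base case: t_0 = 8, and 2·3^0 + 6 = 2 + 6 = 8.
Assume t_m = 2·3^m + 6 for some m ≥ 0.
Then t_{m+1} = 3t_m − 12 = 3·(2·3^m + 6) − 12 = 6·3^m + 18 − 12 = 2·3^{m+1} + 6.
Hence t_k = 2·3^k + 6 for every k ≥ 0, by induction.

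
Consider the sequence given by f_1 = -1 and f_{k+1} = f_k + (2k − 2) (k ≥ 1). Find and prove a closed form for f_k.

Claim: f_k = k^2 − 3k + 1.

Base case: f_1 = -1, and 1^2 − 3·1 + 1 = -1.
Assume f_m = m^2 − 3m + 1.
Then f_{m+1} = f_m + (2m − 2) = (m^2 − 3m + 1) + (2m − 2) = m^2 − m − 1,
and (m+1)^2 − 3·(m+1) + 1 = m^2 − m − 1.
Hence f_k = k^2 − 3k + 1 for every k ≥ 1, by induction.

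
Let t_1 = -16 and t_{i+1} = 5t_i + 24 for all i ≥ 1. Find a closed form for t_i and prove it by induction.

Claim: t_i = -2·5^i − 6.

Base case: t_1 = -16, and -2·5^1 − 6 = -10 − 6 = -16.
Assume t_k = -2·5^k − 6 for some k ≥ 1.
Then t_{k+1} = 5t_k + 24 = 5·(-2·5^k − 6) + 24 = -10·5^k − 30 + 24 = -2·5^{k+1} − 6.
So the formula holds for k+1, and by induction t_i = -2·5^i − 6 for all i ≥ 1.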